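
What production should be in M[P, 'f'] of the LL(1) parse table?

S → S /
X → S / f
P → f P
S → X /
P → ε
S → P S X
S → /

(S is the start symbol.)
To find M[P, 'f'], we find productions for P where 'f' is in the predict set (PREDICT(N → α) = (FIRST(α) \ {ε}) ∪ (FOLLOW(N) if α ⇒* ε)).

Relevant sets:
  FOLLOW(P) = { '/', 'f' }

P → f P: PREDICT = { 'f' }
  'f' is in predict set, so this production goes in M[P, 'f']
P → ε: PREDICT = { '/', 'f' }
  'f' is in predict set, so this production goes in M[P, 'f']

M[P, 'f'] = P → f P, P → ε  (a multiply-defined cell — the grammar is not LL(1))

Answer: P → f P, P → ε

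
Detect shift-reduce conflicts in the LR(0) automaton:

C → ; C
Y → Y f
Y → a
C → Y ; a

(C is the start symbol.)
No shift-reduce conflicts

A shift-reduce conflict occurs when an LR(0) state has both:
  - a complete (reduce) item [A → α .] (dot at the end), and
  - a shift item [B → β . c γ] (dot before a terminal).

Augment with C' → C and build the canonical LR(0) collection (I0 = CLOSURE({[C' → . C]}), then GOTO on every symbol after a dot until no new states appear). It has 9 states:
  I0: { [C → . ; C], [C → . Y ; a], [C' → . C], [Y → . Y f], [Y → . a] }  — shift
  I1: { [C → . ; C], [C → . Y ; a], [C → ; . C], [Y → . Y f], [Y → . a] }  — shift
  I2: { [C' → C .] }  — accept
  I3: { [C → Y . ; a], [Y → Y . f] }  — shift
  I4: { [Y → a .] }  — reduce
  I5: { [C → Y ; . a] }  — shift
  I6: { [Y → Y f .] }  — reduce
  I7: { [C → Y ; a .] }  — reduce
  I8: { [C → ; C .] }  — reduce

No state contains both a complete item and a shift item.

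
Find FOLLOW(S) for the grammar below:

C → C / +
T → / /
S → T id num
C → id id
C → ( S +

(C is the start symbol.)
{ '+' }

To compute FOLLOW(S), find every occurrence of S on a right-hand side N → α S β: add FIRST(β) \ {ε}, and if β is empty or nullable also add FOLLOW(N). Iterate to a fixed point.

In C → ( S +: S is followed by '+', add FIRST('+') \ {ε} = { '+' }

Taking the union: FOLLOW(S) = { '+' }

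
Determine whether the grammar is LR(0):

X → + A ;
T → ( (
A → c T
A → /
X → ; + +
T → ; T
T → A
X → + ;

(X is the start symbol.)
A grammar is LR(0) if no state in the canonical LR(0) collection has:
  - both a shift item (dot before a terminal) and a complete item (shift-reduce conflict), or
  - two or more complete items (reduce-reduce conflict; the accept item [X' → X .] counts as a complete item here).

Augment with X' → X and build the canonical LR(0) collection (I0 = CLOSURE({[X' → . X]}), then GOTO on every symbol after a dot until no new states appear). It has 17 states:
  I0: { [X → . + ;], [X → . + A ;], [X → . ; + +], [X' → . X] }  — shift
  I1: { [A → . /], [A → . c T], [X → + . ;], [X → + . A ;] }  — shift
  I2: { [X → ; . + +] }  — shift
  I3: { [X' → X .] }  — accept
  I4: { [X → ; + . +] }  — shift
  I5: { [X → ; + + .] }  — reduce
  I6: { [A → / .] }  — reduce
  I7: { [X → + ; .] }  — reduce
  I8: { [X → + A . ;] }  — shift
  I9: { [A → . /], [A → . c T], [A → c . T], [T → . ( (], [T → . ; T], [T → . A] }  — shift
  I10: { [T → ( . (] }  — shift
  I11: { [A → . /], [A → . c T], [T → . ( (], [T → . ; T], [T → . A], [T → ; . T] }  — shift
  I12: { [T → A .] }  — reduce
  I13: { [A → c T .] }  — reduce
  I14: { [T → ; T .] }  — reduce
  I15: { [T → ( ( .] }  — reduce
  I16: { [X → + A ; .] }  — reduce

Every state is either a pure shift/goto state or contains exactly one complete item and nothing to shift — no conflicts. The grammar is LR(0).

Answer: Yes, the grammar is LR(0)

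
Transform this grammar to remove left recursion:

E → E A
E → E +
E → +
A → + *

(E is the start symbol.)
E → + E'
E' → A E'
E' → + E'
E' → ε
A → + *

E is directly left-recursive. The standard transformation for
  A → A α₁ | ... | A α_m | β₁ | ... | β_n
is
  A  → β₁ A' | ... | β_n A'
  A' → α₁ A' | ... | α_m A' | ε

E → + becomes E → + E'
E → E A becomes E' → A E'
E → E + becomes E' → + E'
Add E' → ε

Productions for other non-terminals are unchanged:
  A → + *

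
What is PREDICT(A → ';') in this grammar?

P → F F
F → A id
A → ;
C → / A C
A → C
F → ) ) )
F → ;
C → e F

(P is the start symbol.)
{ ';' }

PREDICT(A → ';') = (FIRST(RHS) \ {ε}) ∪ (FOLLOW(A) if ε ∈ FIRST(RHS), i.e. RHS ⇒* ε)
FIRST(';') = { ';' }
ε ∉ FIRST(';'), so FOLLOW(A) is not added.
PREDICT(A → ';') = { ';' }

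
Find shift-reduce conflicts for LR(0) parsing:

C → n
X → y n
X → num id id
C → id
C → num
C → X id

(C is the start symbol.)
A shift-reduce conflict occurs when an LR(0) state has both:
  - a complete (reduce) item [A → α .] (dot at the end), and
  - a shift item [B → β . c γ] (dot before a terminal).

Augment with C' → C and build the canonical LR(0) collection (I0 = CLOSURE({[C' → . C]}), then GOTO on every symbol after a dot until no new states appear). It has 11 states:
  I0: { [C → . X id], [C → . id], [C → . n], [C → . num], [C' → . C], [X → . num id id], [X → . y n] }  — shift
  I1: { [C' → C .] }  — accept
  I2: { [C → X . id] }  — shift
  I3: { [C → id .] }  — reduce
  I4: { [C → n .] }  — reduce
  I5: { [C → num .], [X → num . id id] }  — shift, reduce
  I6: { [X → y . n] }  — shift
  I7: { [X → y n .] }  — reduce
  I8: { [X → num id . id] }  — shift
  I9: { [X → num id id .] }  — reduce
  I10: { [C → X id .] }  — reduce

I5 contains reduce item [C → num .] and shift item [X → num . id id] — shift-reduce conflict.

Answer: Yes — I5: [C → num .] vs [X → num . id id]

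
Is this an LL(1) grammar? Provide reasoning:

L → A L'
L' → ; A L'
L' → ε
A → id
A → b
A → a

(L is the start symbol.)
A grammar is LL(1) if for each non-terminal N with multiple productions, the predict sets of those productions are pairwise disjoint, where PREDICT(N → α) = (FIRST(α) \ {ε}) ∪ (FOLLOW(N) if α ⇒* ε).

Relevant sets:
  FOLLOW(L') = { $ }

For L':
  PREDICT(L' → ';' A L') = { ';' }
  PREDICT(L' → ε) = { $ }
For A:
  PREDICT(A → id) = { 'id' }
  PREDICT(A → b) = { 'b' }
  PREDICT(A → a) = { 'a' }
L has a single production, so nothing to check there.

All predict sets are disjoint. The grammar IS LL(1).

Answer: Yes, the grammar is LL(1).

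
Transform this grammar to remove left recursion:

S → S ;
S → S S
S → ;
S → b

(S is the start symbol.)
S is directly left-recursive. The standard transformation for
  A → A α₁ | ... | A α_m | β₁ | ... | β_n
is
  A  → β₁ A' | ... | β_n A'
  A' → α₁ A' | ... | α_m A' | ε

S → ; becomes S → ; S'
S → b becomes S → b S'
S → S ; becomes S' → ; S'
S → S S becomes S' → S S'
Add S' → ε

Resulting grammar:
S → ; S'
S → b S'
S' → ; S'
S' → S S'
S' → ε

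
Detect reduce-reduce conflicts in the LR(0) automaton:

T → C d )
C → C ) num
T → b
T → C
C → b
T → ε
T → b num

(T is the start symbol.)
Augment with T' → T and build the canonical LR(0) collection (I0 = CLOSURE({[T' → . T]}), then GOTO on every symbol after a dot until no new states appear). It has 9 states:
  I0: { [C → . C ) num], [C → . b], [T → . C d )], [T → . C], [T → . b num], [T → . b], [T → .], [T' → . T] }  — shift, reduce
  I1: { [C → C . ) num], [T → C . d )], [T → C .] }  — shift, reduce
  I2: { [T' → T .] }  — accept
  I3: { [C → b .], [T → b . num], [T → b .] }  — shift, 2 reduces
  I4: { [T → b num .] }  — reduce
  I5: { [C → C ) . num] }  — shift
  I6: { [T → C d . )] }  — shift
  I7: { [T → C d ) .] }  — reduce
  I8: { [C → C ) num .] }  — reduce

I3 contains complete items [C → b .], [T → b .] — reduce-reduce conflict.

Answer: Yes — I3: [C → b .] vs [T → b .]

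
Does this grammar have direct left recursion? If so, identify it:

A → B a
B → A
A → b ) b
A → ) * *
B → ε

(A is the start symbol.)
Direct left recursion occurs when N → N α for some non-terminal N (the right-hand side begins with the left-hand side itself).

A → B a: starts with B
B → A: starts with A
A → b ) b: starts with b
A → ) * *: starts with ')'
B → ε: starts with ε

No direct left recursion found.

Answer: No direct left recursion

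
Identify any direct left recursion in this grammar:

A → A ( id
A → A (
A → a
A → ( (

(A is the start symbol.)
A → A ( id: LEFT RECURSIVE (starts with A)
A → A (: LEFT RECURSIVE (starts with A)
A → a: starts with a
A → ( (: starts with '('

The grammar has direct left recursion on: A.

Answer: Yes, A is left-recursive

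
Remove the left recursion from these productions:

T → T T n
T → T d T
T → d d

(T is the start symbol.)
T → d d T'
T' → T n T'
T' → d T T'
T' → ε

T is directly left-recursive. The standard transformation for
  A → A α₁ | ... | A α_m | β₁ | ... | β_n
is
  A  → β₁ A' | ... | β_n A'
  A' → α₁ A' | ... | α_m A' | ε

T → d d becomes T → d d T'
T → T T n becomes T' → T n T'
T → T d T becomes T' → d T T'
Add T' → ε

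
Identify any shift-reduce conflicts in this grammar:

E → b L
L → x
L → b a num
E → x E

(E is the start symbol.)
No shift-reduce conflicts

A shift-reduce conflict occurs when an LR(0) state has both:
  - a complete (reduce) item [A → α .] (dot at the end), and
  - a shift item [B → β . c γ] (dot before a terminal).

Augment with E' → E and build the canonical LR(0) collection (I0 = CLOSURE({[E' → . E]}), then GOTO on every symbol after a dot until no new states appear). It has 10 states:
  I0: { [E → . b L], [E → . x E], [E' → . E] }  — shift
  I1: { [E' → E .] }  — accept
  I2: { [E → b . L], [L → . b a num], [L → . x] }  — shift
  I3: { [E → . b L], [E → . x E], [E → x . E] }  — shift
  I4: { [E → x E .] }  — reduce
  I5: { [E → b L .] }  — reduce
  I6: { [L → b . a num] }  — shift
  I7: { [L → x .] }  — reduce
  I8: { [L → b a . num] }  — shift
  I9: { [L → b a num .] }  — reduce

No state contains both a complete item and a shift item.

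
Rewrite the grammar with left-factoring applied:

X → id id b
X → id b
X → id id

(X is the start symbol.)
Left-factoring transforms A → αβ₁ | αβ₂ into A → αA' and A' → β₁ | β₂
(α is the longest common prefix among the alternatives). Repeat until
no nonterminal has two alternatives with a common prefix.

Round 1: X has alternatives sharing prefix 'id'. Introduce X': X → id X'
  Add: X' → id b
  Add: X' → b
  Add: X' → id

Round 2: X' has alternatives sharing prefix 'id'. Introduce X'': X' → id X''
  Add: X'' → b
  Add: X'' → ε

No remaining common prefixes — done.

Resulting grammar:
X → id X'
X' → id X''
X'' → b
X'' → ε
X' → b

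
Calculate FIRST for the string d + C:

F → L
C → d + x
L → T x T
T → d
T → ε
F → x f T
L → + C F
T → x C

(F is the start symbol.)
{ 'd' }

To compute FIRST(d + C), process the symbols left to right:
Symbol d is a terminal. Add 'd' and stop.
FIRST(d + C) = { 'd' }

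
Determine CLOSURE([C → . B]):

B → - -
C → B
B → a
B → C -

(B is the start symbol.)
To compute CLOSURE, for each item [A → α.Bβ] where B is a non-terminal, add [B → .γ] for all productions B → γ; repeat for the newly added items until nothing changes.

Start with: [C → . B]
  [C → . B] has the dot before B: add [B → . - -], [B → . a], [B → . C -]
  [B → . C -] has the dot before C: all C-items already present
No further items can be added.

CLOSURE = { [B → . - -], [B → . C -], [B → . a], [C → . B] }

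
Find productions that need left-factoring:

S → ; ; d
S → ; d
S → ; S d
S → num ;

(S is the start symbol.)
Left-factoring is needed when two productions for the same non-terminal
share a common prefix on the right-hand side.

Productions for S:
  S → ; ; d
  S → ; d
  S → ; S d
  S → num ;

Found common prefix ';' in productions for S

Answer: Yes, S has productions with common prefix ';'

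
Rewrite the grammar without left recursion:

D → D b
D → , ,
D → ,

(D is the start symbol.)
D → , , D'
D → , D'
D' → b D'
D' → ε

D is directly left-recursive. The standard transformation for
  A → A α₁ | ... | A α_m | β₁ | ... | β_n
is
  A  → β₁ A' | ... | β_n A'
  A' → α₁ A' | ... | α_m A' | ε

D → , , becomes D → , , D'
D → , becomes D → , D'
D → D b becomes D' → b D'
Add D' → ε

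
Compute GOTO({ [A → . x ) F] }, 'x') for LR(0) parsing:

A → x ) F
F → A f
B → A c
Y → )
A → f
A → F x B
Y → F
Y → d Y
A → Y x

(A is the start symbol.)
GOTO(I, 'x') = CLOSURE({ [A → αX.β] : [A → α.Xβ] ∈ I, X = 'x' })

Items with dot before 'x', with the dot advanced:
  [A → . x ) F] → [A → x . ) F]
Closure adds nothing (no advanced item has the dot before a non-terminal).

GOTO = { [A → x . ) F] }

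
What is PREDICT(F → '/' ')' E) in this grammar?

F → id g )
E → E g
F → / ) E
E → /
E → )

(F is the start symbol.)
PREDICT(F → '/' ')' E) = (FIRST(RHS) \ {ε}) ∪ (FOLLOW(F) if ε ∈ FIRST(RHS), i.e. RHS ⇒* ε)
FIRST('/' ')' E) = { '/' }
ε ∉ FIRST('/' ')' E), so FOLLOW(F) is not added.
PREDICT(F → '/' ')' E) = { '/' }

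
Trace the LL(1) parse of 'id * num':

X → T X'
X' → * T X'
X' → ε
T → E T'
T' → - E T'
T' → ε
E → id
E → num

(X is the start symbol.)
LL(1) parsing maintains a stack (initially the start symbol over $) and the input. At each step: if the stack top is a terminal, match it against the current input token; if it is a non-terminal N, replace it with the RHS of M[N, lookahead] (the unique production whose predict set contains the lookahead).

Stack is shown with the top on the left.

Stack        Input       Action
-------------------------------
X $          id * num $  output X → T X'
T X' $       id * num $  output T → E T'
E T' X' $    id * num $  output E → id
id T' X' $   id * num $  match 'id'
T' X' $      * num $     output T' → ε
X' $         * num $     output X' → * T X'
* T X' $     * num $     match '*'
T X' $       num $       output T → E T'
E T' X' $    num $       output E → num
num T' X' $  num $       match 'num'
T' X' $      $           output T' → ε
X' $         $           output X' → ε
$            $           accept

The string is accepted.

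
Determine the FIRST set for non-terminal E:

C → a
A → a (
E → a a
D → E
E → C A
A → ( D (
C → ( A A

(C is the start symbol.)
FIRST sets of the other non-terminals involved (by the same procedure, iterated to a fixed point):
  FIRST(C) = { '(', 'a' }

From E → a a:
  - a is a terminal: add 'a' and stop
From E → C A:
  - C is a non-terminal: add FIRST(C) \ {ε} = { '(', 'a' }
    C is not nullable, so stop

Collecting: FIRST(E) = { '(', 'a' }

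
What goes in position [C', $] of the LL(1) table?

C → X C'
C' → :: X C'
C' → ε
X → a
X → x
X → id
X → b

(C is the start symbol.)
To find M[C', $], we find productions for C' where $ is in the predict set (PREDICT(N → α) = (FIRST(α) \ {ε}) ∪ (FOLLOW(N) if α ⇒* ε)).

Relevant sets:
  FOLLOW(C') = { $ }

C' → :: X C': PREDICT = { '::' }
C' → ε: PREDICT = { $ }
  $ is in predict set, so this production goes in M[C', $]

M[C', $] = C' → ε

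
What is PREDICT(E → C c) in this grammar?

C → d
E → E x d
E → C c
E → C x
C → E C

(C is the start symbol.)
PREDICT(E → C c) = (FIRST(RHS) \ {ε}) ∪ (FOLLOW(E) if ε ∈ FIRST(RHS), i.e. RHS ⇒* ε)
FIRST(C) = { 'd' }
FIRST(C c) = { 'd' }
ε ∉ FIRST(C c), so FOLLOW(E) is not added.
PREDICT(E → C c) = { 'd' }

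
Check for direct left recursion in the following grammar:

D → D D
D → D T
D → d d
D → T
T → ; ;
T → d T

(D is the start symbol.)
Yes, D is left-recursive

D → D D: LEFT RECURSIVE (starts with D)
D → D T: LEFT RECURSIVE (starts with D)
D → d d: starts with d
D → T: starts with T
T → ; ;: starts with ';'
T → d T: starts with d

The grammar has direct left recursion on: D.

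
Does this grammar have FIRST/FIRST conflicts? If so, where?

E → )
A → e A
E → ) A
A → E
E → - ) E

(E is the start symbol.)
A FIRST/FIRST conflict occurs when two productions N → α and N → β for the same non-terminal have FIRST(α) ∩ FIRST(β) ≠ ∅ (with ε ∈ FIRST of a nullable right-hand side, so two nullable alternatives also conflict).

FIRST sets of the non-terminals at (or reachable through a nullable prefix from) the front of some alternative:
  FIRST(E) = { ')', '-' }

Productions for E:
  E → ): FIRST = { ')' }
  E → ) A: FIRST = { ')' }
  E → - ) E: FIRST = { '-' }
Productions for A:
  A → e A: FIRST = { 'e' }
  A → E: FIRST = { ')', '-' }

Conflict for E: E → ) and E → ) A
  Overlap: { ')' }

Answer: Yes. E → ')' / E → ')' A on { ')' }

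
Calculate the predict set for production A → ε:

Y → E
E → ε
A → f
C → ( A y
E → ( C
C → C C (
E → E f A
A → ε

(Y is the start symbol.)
{ $, 'f', 'y' }

PREDICT(A → ε) = (FIRST(RHS) \ {ε}) ∪ (FOLLOW(A) if ε ∈ FIRST(RHS), i.e. RHS ⇒* ε)
The right-hand side is ε (FIRST(ε) = { ε }), so the predict set is FOLLOW(A) = { $, 'f', 'y' }
PREDICT(A → ε) = { $, 'f', 'y' }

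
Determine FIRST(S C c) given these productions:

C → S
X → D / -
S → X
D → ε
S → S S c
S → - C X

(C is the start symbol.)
{ '-', '/' }

FIRST sets of the non-terminals involved (from the grammar, by fixed-point iteration):
  FIRST(S) = { '-', '/' }

To compute FIRST(S C c), process the symbols left to right:
Symbol S is a non-terminal. Add FIRST(S) \ {ε} = { '-', '/' }
S is not nullable (ε ∉ FIRST(S)), so stop here.
FIRST(S C c) = { '-', '/' }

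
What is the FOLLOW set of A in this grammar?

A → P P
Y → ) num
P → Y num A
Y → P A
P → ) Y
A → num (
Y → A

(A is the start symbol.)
To compute FOLLOW(A), find every occurrence of A on a right-hand side N → α A β: add FIRST(β) \ {ε}, and if β is empty or nullable also add FOLLOW(N). Iterate to a fixed point.

A is the start symbol, so $ ∈ FOLLOW(A).
In P → Y num A: A is at the end, add FOLLOW(P)
In Y → P A: A is at the end, add FOLLOW(Y)
In Y → A: A is at the end, add FOLLOW(Y)

The FOLLOW sets referred to above (computed the same way, to a fixed point):
  FOLLOW(P) = { $, ')', 'num' }
  FOLLOW(Y) = { $, ')', 'num' }

Taking the union: FOLLOW(A) = { $, ')', 'num' }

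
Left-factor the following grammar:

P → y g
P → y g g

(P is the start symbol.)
Left-factoring transforms A → αβ₁ | αβ₂ into A → αA' and A' → β₁ | β₂
(α is the longest common prefix among the alternatives). Repeat until
no nonterminal has two alternatives with a common prefix.

Round 1: P has alternatives sharing prefix 'y g'. Introduce P': P → y g P'
  Add: P' → ε
  Add: P' → g

No remaining common prefixes — done.

Resulting grammar:
P → y g P'
P' → ε
P' → g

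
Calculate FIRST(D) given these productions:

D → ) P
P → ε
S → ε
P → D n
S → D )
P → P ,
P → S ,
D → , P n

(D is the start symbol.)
{ ')', ',' }

To compute FIRST(D), examine every production with D on the left-hand side, reading each right-hand side left to right until a non-nullable symbol is reached.

From D → ) P:
  - ')' is a terminal: add ')' and stop
From D → , P n:
  - ',' is a terminal: add ',' and stop

Collecting: FIRST(D) = { ')', ',' }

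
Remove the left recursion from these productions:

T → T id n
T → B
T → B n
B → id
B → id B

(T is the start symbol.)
T is directly left-recursive. The standard transformation for
  A → A α₁ | ... | A α_m | β₁ | ... | β_n
is
  A  → β₁ A' | ... | β_n A'
  A' → α₁ A' | ... | α_m A' | ε

T → B becomes T → B T'
T → B n becomes T → B n T'
T → T id n becomes T' → id n T'
Add T' → ε

Productions for other non-terminals are unchanged:
  B → id
  B → id B

Resulting grammar:
T → B T'
T → B n T'
T' → id n T'
T' → ε
B → id
B → id B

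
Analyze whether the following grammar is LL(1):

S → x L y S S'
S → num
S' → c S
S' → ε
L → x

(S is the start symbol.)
A grammar is LL(1) if for each non-terminal N with multiple productions, the predict sets of those productions are pairwise disjoint, where PREDICT(N → α) = (FIRST(α) \ {ε}) ∪ (FOLLOW(N) if α ⇒* ε).

Relevant sets:
  FOLLOW(S') = { $, 'c' }

For S:
  PREDICT(S → x L y S S') = { 'x' }
  PREDICT(S → num) = { 'num' }
For S':
  PREDICT(S' → c S) = { 'c' }
  PREDICT(S' → ε) = { $, 'c' }
L has a single production, so nothing to check there.

Conflict found: Predict set conflict for S': { 'c' }
The grammar is NOT LL(1).

Answer: No. Predict set conflict for S': { 'c' }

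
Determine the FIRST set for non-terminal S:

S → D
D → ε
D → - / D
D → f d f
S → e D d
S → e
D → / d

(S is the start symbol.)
{ '-', '/', 'e', 'f', ε }

FIRST sets of the other non-terminals involved (by the same procedure, iterated to a fixed point):
  FIRST(D) = { '-', '/', 'f', ε }

From S → D:
  - D is a non-terminal: add FIRST(D) \ {ε} = { '-', '/', 'f' }
    D is nullable and nothing follows, so the whole right-hand side can vanish: ε ∈ FIRST(S)
From S → e D d:
  - e is a terminal: add 'e' and stop
From S → e:
  - e is a terminal: add 'e' and stop

Collecting: FIRST(S) = { '-', '/', 'e', 'f', ε }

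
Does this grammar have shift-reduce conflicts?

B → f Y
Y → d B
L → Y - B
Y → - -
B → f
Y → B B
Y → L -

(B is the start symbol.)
Yes — I2: [B → f .] vs [B → . f]; I6: [B → f Y .] vs [L → Y . - B]

A shift-reduce conflict occurs when an LR(0) state has both:
  - a complete (reduce) item [A → α .] (dot at the end), and
  - a shift item [B → β . c γ] (dot before a terminal).

Augment with B' → B and build the canonical LR(0) collection (I0 = CLOSURE({[B' → . B]}), then GOTO on every symbol after a dot until no new states appear). It has 14 states:
  I0: { [B → . f Y], [B → . f], [B' → . B] }  — shift
  I1: { [B' → B .] }  — accept
  I2: { [B → . f Y], [B → . f], [B → f . Y], [B → f .], [L → . Y - B], [Y → . - -], [Y → . B B], [Y → . L -], [Y → . d B] }  — shift, reduce
  I3: { [Y → - . -] }  — shift
  I4: { [B → . f Y], [B → . f], [Y → B . B] }  — shift
  I5: { [Y → L . -] }  — shift
  I6: { [B → f Y .], [L → Y . - B] }  — shift, reduce
  I7: { [B → . f Y], [B → . f], [Y → d . B] }  — shift
  I8: { [Y → d B .] }  — reduce
  I9: { [B → . f Y], [B → . f], [L → Y - . B] }  — shift
  I10: { [L → Y - B .] }  — reduce
  I11: { [Y → L - .] }  — reduce
  I12: { [Y → B B .] }  — reduce
  I13: { [Y → - - .] }  — reduce

I2 contains reduce item [B → f .] and shift items [B → . f], [B → . f Y], [Y → . - -], [Y → . d B] — shift-reduce conflict.
I6 contains reduce item [B → f Y .] and shift item [L → Y . - B] — shift-reduce conflict.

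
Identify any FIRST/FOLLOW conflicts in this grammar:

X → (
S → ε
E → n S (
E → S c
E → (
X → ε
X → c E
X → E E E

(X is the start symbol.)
A FIRST/FOLLOW conflict occurs when a non-terminal N has a nullable alternative N → β (β ⇒* ε) and another alternative N → α with FIRST(α) ∩ FOLLOW(N) ≠ ∅: on such a lookahead the parser cannot decide between expanding α and letting N vanish via β.

Nullable non-terminals: S, X.
FIRST sets used below: FIRST(E) = { '(', 'c', 'n' }
S has a nullable alternative but only one production, so nothing to check.

X: nullable alternative(s) X → ε; FOLLOW(X) = { $ }
  X → (: FIRST \ {ε} = { '(' } — disjoint from FOLLOW(X)
  X → ε: FIRST \ {ε} = { } — this is the only nullable alternative, skip
  X → c E: FIRST \ {ε} = { 'c' } — disjoint from FOLLOW(X)
  X → E E E: FIRST \ {ε} = { '(', 'c', 'n' } — disjoint from FOLLOW(X)

E has no nullable alternative, so no FIRST/FOLLOW check is needed there.

No FIRST/FOLLOW conflicts found.

Answer: No FIRST/FOLLOW conflicts.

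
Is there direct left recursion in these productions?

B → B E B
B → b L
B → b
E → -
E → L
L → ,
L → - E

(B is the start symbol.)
Direct left recursion occurs when N → N α for some non-terminal N (the right-hand side begins with the left-hand side itself).

B → B E B: LEFT RECURSIVE (starts with B)
B → b L: starts with b
B → b: starts with b
E → -: starts with '-'
E → L: starts with L
L → ,: starts with ','
L → - E: starts with '-'

The grammar has direct left recursion on: B.

Answer: Yes, B is left-recursive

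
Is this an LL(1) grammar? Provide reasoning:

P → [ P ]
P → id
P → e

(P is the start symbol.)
Yes, the grammar is LL(1).

A grammar is LL(1) if for each non-terminal N with multiple productions, the predict sets of those productions are pairwise disjoint, where PREDICT(N → α) = (FIRST(α) \ {ε}) ∪ (FOLLOW(N) if α ⇒* ε).

For P:
  PREDICT(P → '[' P ']') = { '[' }
  PREDICT(P → id) = { 'id' }
  PREDICT(P → e) = { 'e' }

All predict sets are disjoint. The grammar IS LL(1).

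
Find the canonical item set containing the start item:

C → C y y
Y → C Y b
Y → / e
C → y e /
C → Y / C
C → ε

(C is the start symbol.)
{ [C → . C y y], [C → . Y / C], [C → . y e /], [C → .], [C' → . C], [Y → . / e], [Y → . C Y b] }

First, augment the grammar with C' → C
I₀ = CLOSURE({ [C' → . C] }):
  [C' → . C] has the dot before C: add [C → . C y y], [C → . y e /], [C → . Y / C], [C → .]
  [C → . Y / C] has the dot before Y: add [Y → . C Y b], [Y → . / e]
No further items can be added.

I₀ = { [C → . C y y], [C → . Y / C], [C → . y e /], [C → .], [C' → . C], [Y → . / e], [Y → . C Y b] }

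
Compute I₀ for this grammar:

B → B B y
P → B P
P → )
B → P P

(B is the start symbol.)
First, augment the grammar with B' → B
I₀ = CLOSURE({ [B' → . B] }):
  [B' → . B] has the dot before B: add [B → . B B y], [B → . P P]
  [B → . P P] has the dot before P: add [P → . B P], [P → . )]
No further items can be added.

I₀ = { [B → . B B y], [B → . P P], [B' → . B], [P → . )], [P → . B P] }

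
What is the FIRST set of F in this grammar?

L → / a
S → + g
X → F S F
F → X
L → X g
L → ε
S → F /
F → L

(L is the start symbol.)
{ '+', '/', ε }

FIRST sets of the other non-terminals involved (by the same procedure, iterated to a fixed point):
  FIRST(X) = { '+', '/' }
  FIRST(L) = { '+', '/', ε }

From F → X:
  - X is a non-terminal: add FIRST(X) \ {ε} = { '+', '/' }
    X is not nullable, so stop
From F → L:
  - L is a non-terminal: add FIRST(L) \ {ε} = { '+', '/' }
    L is nullable and nothing follows, so the whole right-hand side can vanish: ε ∈ FIRST(F)

Collecting: FIRST(F) = { '+', '/', ε }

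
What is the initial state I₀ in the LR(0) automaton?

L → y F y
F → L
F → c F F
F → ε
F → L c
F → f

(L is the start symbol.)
{ [L → . y F y], [L' → . L] }

First, augment the grammar with L' → L
I₀ = CLOSURE({ [L' → . L] }):
  [L' → . L] has the dot before L: add [L → . y F y]
No further items can be added.

I₀ = { [L → . y F y], [L' → . L] }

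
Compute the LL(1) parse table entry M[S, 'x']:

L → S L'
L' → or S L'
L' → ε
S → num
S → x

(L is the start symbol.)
S → x

To find M[S, 'x'], we find productions for S where 'x' is in the predict set (PREDICT(N → α) = (FIRST(α) \ {ε}) ∪ (FOLLOW(N) if α ⇒* ε)).

S → num: PREDICT = { 'num' }
S → x: PREDICT = { 'x' }
  'x' is in predict set, so this production goes in M[S, 'x']

M[S, 'x'] = S → x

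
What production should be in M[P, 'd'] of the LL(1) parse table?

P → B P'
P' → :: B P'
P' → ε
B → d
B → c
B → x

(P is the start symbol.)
P → B P'

To find M[P, 'd'], we find productions for P where 'd' is in the predict set (PREDICT(N → α) = (FIRST(α) \ {ε}) ∪ (FOLLOW(N) if α ⇒* ε)).

Relevant sets:
  FIRST(B) = { 'c', 'd', 'x' }

P → B P': PREDICT = { 'c', 'd', 'x' }
  'd' is in predict set, so this production goes in M[P, 'd']

M[P, 'd'] = P → B P'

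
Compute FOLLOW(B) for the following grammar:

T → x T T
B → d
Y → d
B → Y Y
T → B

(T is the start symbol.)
In T → B: B is at the end, add FOLLOW(T)

The FOLLOW sets referred to above (computed the same way, to a fixed point):
  FOLLOW(T) = { $, 'd', 'x' }

Taking the union: FOLLOW(B) = { $, 'd', 'x' }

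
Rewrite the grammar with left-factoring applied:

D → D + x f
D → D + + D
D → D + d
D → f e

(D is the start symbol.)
D → D + D'
D' → x f
D' → + D
D' → d
D → f e

Left-factoring transforms A → αβ₁ | αβ₂ into A → αA' and A' → β₁ | β₂
(α is the longest common prefix among the alternatives). Repeat until
no nonterminal has two alternatives with a common prefix.

Round 1: D has alternatives sharing prefix 'D +'. Introduce D': D → D + D'
  Add: D' → x f
  Add: D' → + D
  Add: D' → d

No remaining common prefixes — done.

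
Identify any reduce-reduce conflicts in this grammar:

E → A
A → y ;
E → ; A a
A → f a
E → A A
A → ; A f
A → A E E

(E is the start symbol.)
Yes — I8: [E → A .] vs [E → A A .]

Augment with E' → E and build the canonical LR(0) collection (I0 = CLOSURE({[E' → . E]}), then GOTO on every symbol after a dot until no new states appear). It has 16 states:
  I0: { [A → . ; A f], [A → . A E E], [A → . f a], [A → . y ;], [E → . ; A a], [E → . A A], [E → . A], [E' → . E] }  — shift
  I1: { [A → . ; A f], [A → . A E E], [A → . f a], [A → . y ;], [A → ; . A f], [E → ; . A a] }  — shift
  I2: { [A → . ; A f], [A → . A E E], [A → . f a], [A → . y ;], [A → A . E E], [E → . ; A a], [E → . A A], [E → . A], [E → A . A], [E → A .] }  — shift, reduce
  I3: { [E' → E .] }  — accept
  I4: { [A → f . a] }  — shift
  I5: { [A → y . ;] }  — shift
  I6: { [A → y ; .] }  — reduce
  I7: { [A → f a .] }  — reduce
  I8: { [A → . ; A f], [A → . A E E], [A → . f a], [A → . y ;], [A → A . E E], [E → . ; A a], [E → . A A], [E → . A], [E → A . A], [E → A .], [E → A A .] }  — shift, 2 reduces
  I9: { [A → . ; A f], [A → . A E E], [A → . f a], [A → . y ;], [A → A E . E], [E → . ; A a], [E → . A A], [E → . A] }  — shift
  I10: { [A → A E E .] }  — reduce
  I11: { [A → . ; A f], [A → . A E E], [A → . f a], [A → . y ;], [A → ; . A f] }  — shift
  I12: { [A → . ; A f], [A → . A E E], [A → . f a], [A → . y ;], [A → ; A . f], [A → A . E E], [E → . ; A a], [E → . A A], [E → . A], [E → ; A . a] }  — shift
  I13: { [E → ; A a .] }  — reduce
  I14: { [A → ; A f .], [A → f . a] }  — shift, reduce
  I15: { [A → . ; A f], [A → . A E E], [A → . f a], [A → . y ;], [A → ; A . f], [A → A . E E], [E → . ; A a], [E → . A A], [E → . A] }  — shift

I8 contains complete items [E → A .], [E → A A .] — reduce-reduce conflict.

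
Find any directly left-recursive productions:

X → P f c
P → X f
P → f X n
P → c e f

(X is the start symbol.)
No direct left recursion

Direct left recursion occurs when N → N α for some non-terminal N (the right-hand side begins with the left-hand side itself).

X → P f c: starts with P
P → X f: starts with X
P → f X n: starts with f
P → c e f: starts with c

No direct left recursion found.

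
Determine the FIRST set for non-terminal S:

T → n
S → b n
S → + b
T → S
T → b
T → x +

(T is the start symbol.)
{ '+', 'b' }

To compute FIRST(S), examine every production with S on the left-hand side, reading each right-hand side left to right until a non-nullable symbol is reached.

From S → b n:
  - b is a terminal: add 'b' and stop
From S → + b:
  - '+' is a terminal: add '+' and stop

Collecting: FIRST(S) = { '+', 'b' }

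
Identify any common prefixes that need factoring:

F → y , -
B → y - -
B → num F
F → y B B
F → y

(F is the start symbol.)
Yes, F has productions with common prefix 'y'

Left-factoring is needed when two productions for the same non-terminal
share a common prefix on the right-hand side.

Productions for F:
  F → y , -
  F → y B B
  F → y
Productions for B:
  B → y - -
  B → num F

Found common prefix 'y' in productions for F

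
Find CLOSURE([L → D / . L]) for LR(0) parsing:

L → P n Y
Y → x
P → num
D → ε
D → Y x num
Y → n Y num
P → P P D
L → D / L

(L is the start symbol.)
{ [D → . Y x num], [D → .], [L → . D / L], [L → . P n Y], [L → D / . L], [P → . P P D], [P → . num], [Y → . n Y num], [Y → . x] }

Start with: [L → D / . L]
  [L → D / . L] has the dot before L: add [L → . P n Y], [L → . D / L]
  [L → . P n Y] has the dot before P: add [P → . num], [P → . P P D]
  [L → . D / L] has the dot before D: add [D → .], [D → . Y x num]
  [D → . Y x num] has the dot before Y: add [Y → . x], [Y → . n Y num]
No further items can be added.

CLOSURE = { [D → . Y x num], [D → .], [L → . D / L], [L → . P n Y], [L → D / . L], [P → . P P D], [P → . num], [Y → . n Y num], [Y → . x] }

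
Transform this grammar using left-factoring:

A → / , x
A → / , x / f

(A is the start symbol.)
A → / , x A'
A' → ε
A' → / f

Left-factoring transforms A → αβ₁ | αβ₂ into A → αA' and A' → β₁ | β₂
(α is the longest common prefix among the alternatives). Repeat until
no nonterminal has two alternatives with a common prefix.

Round 1: A has alternatives sharing prefix '/ , x'. Introduce A': A → / , x A'
  Add: A' → ε
  Add: A' → / f

No remaining common prefixes — done.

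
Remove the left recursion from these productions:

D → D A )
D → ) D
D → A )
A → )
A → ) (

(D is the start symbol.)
D → ) D D'
D → A ) D'
D' → A ) D'
D' → ε
A → )
A → ) (

D is directly left-recursive. The standard transformation for
  A → A α₁ | ... | A α_m | β₁ | ... | β_n
is
  A  → β₁ A' | ... | β_n A'
  A' → α₁ A' | ... | α_m A' | ε

D → ) D becomes D → ) D D'
D → A ) becomes D → A ) D'
D → D A ) becomes D' → A ) D'
Add D' → ε

Productions for other non-terminals are unchanged:
  A → )
  A → ) (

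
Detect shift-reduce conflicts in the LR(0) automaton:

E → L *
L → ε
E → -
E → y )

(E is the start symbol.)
A shift-reduce conflict occurs when an LR(0) state has both:
  - a complete (reduce) item [A → α .] (dot at the end), and
  - a shift item [B → β . c γ] (dot before a terminal).

Augment with E' → E and build the canonical LR(0) collection (I0 = CLOSURE({[E' → . E]}), then GOTO on every symbol after a dot until no new states appear). It has 7 states:
  I0: { [E → . -], [E → . L *], [E → . y )], [E' → . E], [L → .] }  — shift, reduce
  I1: { [E → - .] }  — reduce
  I2: { [E' → E .] }  — accept
  I3: { [E → L . *] }  — shift
  I4: { [E → y . )] }  — shift
  I5: { [E → y ) .] }  — reduce
  I6: { [E → L * .] }  — reduce

I0 contains reduce item [L → .] and shift items [E → . -], [E → . y )] — shift-reduce conflict.

Answer: Yes — I0: [L → .] vs [E → . -]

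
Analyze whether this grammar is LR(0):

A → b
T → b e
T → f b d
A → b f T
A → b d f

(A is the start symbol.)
Augment with A' → A and build the canonical LR(0) collection (I0 = CLOSURE({[A' → . A]}), then GOTO on every symbol after a dot until no new states appear). It has 12 states:
  I0: { [A → . b d f], [A → . b f T], [A → . b], [A' → . A] }  — shift
  I1: { [A' → A .] }  — accept
  I2: { [A → b . d f], [A → b . f T], [A → b .] }  — shift, reduce
  I3: { [A → b d . f] }  — shift
  I4: { [A → b f . T], [T → . b e], [T → . f b d] }  — shift
  I5: { [A → b f T .] }  — reduce
  I6: { [T → b . e] }  — shift
  I7: { [T → f . b d] }  — shift
  I8: { [T → f b . d] }  — shift
  I9: { [T → f b d .] }  — reduce
  I10: { [T → b e .] }  — reduce
  I11: { [A → b d f .] }  — reduce

Conflict in state I2:
  Shift-reduce conflict between [A → b .] and [A → b . d f]
So the grammar is NOT LR(0).

Answer: No. Shift-reduce conflict between [A → b .] and [A → b . d f]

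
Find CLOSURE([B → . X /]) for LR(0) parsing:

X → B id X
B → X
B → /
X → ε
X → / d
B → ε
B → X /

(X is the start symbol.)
Start with: [B → . X /]
  [B → . X /] has the dot before X: add [X → . B id X], [X → .], [X → . / d]
  [X → . B id X] has the dot before B: add [B → . X], [B → . /], [B → .]
No further items can be added.

CLOSURE = { [B → . /], [B → . X /], [B → . X], [B → .], [X → . / d], [X → . B id X], [X → .] }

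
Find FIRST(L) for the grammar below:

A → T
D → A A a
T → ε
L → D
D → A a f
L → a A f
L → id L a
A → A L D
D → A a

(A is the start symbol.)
{ 'a', 'id' }

To compute FIRST(L), examine every production with L on the left-hand side, reading each right-hand side left to right until a non-nullable symbol is reached.

FIRST sets of the other non-terminals involved (by the same procedure, iterated to a fixed point):
  FIRST(D) = { 'a', 'id' }

From L → D:
  - D is a non-terminal: add FIRST(D) \ {ε} = { 'a', 'id' }
    D is not nullable, so stop
From L → a A f:
  - a is a terminal: add 'a' and stop
From L → id L a:
  - id is a terminal: add 'id' and stop

Collecting: FIRST(L) = { 'a', 'id' }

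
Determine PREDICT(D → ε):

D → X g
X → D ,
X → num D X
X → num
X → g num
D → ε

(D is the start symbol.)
PREDICT(D → ε) = (FIRST(RHS) \ {ε}) ∪ (FOLLOW(D) if ε ∈ FIRST(RHS), i.e. RHS ⇒* ε)
The right-hand side is ε (FIRST(ε) = { ε }), so the predict set is FOLLOW(D) = { $, ',', 'g', 'num' }
PREDICT(D → ε) = { $, ',', 'g', 'num' }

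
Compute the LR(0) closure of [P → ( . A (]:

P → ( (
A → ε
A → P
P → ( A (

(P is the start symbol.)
{ [A → . P], [A → .], [P → ( . A (], [P → . ( (], [P → . ( A (] }

To compute CLOSURE, for each item [A → α.Bβ] where B is a non-terminal, add [B → .γ] for all productions B → γ; repeat for the newly added items until nothing changes.

Start with: [P → ( . A (]
  [P → ( . A (] has the dot before A: add [A → .], [A → . P]
  [A → . P] has the dot before P: add [P → . ( (], [P → . ( A (]
No further items can be added.

CLOSURE = { [A → . P], [A → .], [P → ( . A (], [P → . ( (], [P → . ( A (] }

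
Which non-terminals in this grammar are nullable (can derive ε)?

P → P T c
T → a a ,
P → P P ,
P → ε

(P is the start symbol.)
A non-terminal is nullable if it can derive ε (the empty string): either it has an ε-production, or it has a production whose right-hand side consists entirely of nullable non-terminals.

ε-productions: P → ε
So P is immediately nullable.
No further non-terminal can be added: every production for the remaining non-terminals contains a terminal or a non-nullable non-terminal.
Nullable = { 'P' }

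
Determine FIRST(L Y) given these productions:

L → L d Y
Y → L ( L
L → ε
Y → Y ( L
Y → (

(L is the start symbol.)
{ '(', 'd' }

FIRST sets of the non-terminals involved (from the grammar, by fixed-point iteration):
  FIRST(L) = { 'd', ε }
  FIRST(Y) = { '(', 'd' }

To compute FIRST(L Y), process the symbols left to right:
Symbol L is a non-terminal. Add FIRST(L) \ {ε} = { 'd' }
L is nullable (ε ∈ FIRST(L)), continue to the next symbol.
Symbol Y is a non-terminal. Add FIRST(Y) \ {ε} = { '(', 'd' }
Y is not nullable (ε ∉ FIRST(Y)), so stop here.
FIRST(L Y) = { '(', 'd' }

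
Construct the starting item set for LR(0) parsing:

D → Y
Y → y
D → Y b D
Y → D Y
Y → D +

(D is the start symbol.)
First, augment the grammar with D' → D
I₀ = CLOSURE({ [D' → . D] }):
  [D' → . D] has the dot before D: add [D → . Y], [D → . Y b D]
  [D → . Y] has the dot before Y: add [Y → . y], [Y → . D Y], [Y → . D +]
No further items can be added.

I₀ = { [D → . Y b D], [D → . Y], [D' → . D], [Y → . D +], [Y → . D Y], [Y → . y] }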